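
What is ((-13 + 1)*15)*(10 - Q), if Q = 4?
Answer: -1080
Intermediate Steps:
((-13 + 1)*15)*(10 - Q) = ((-13 + 1)*15)*(10 - 1*4) = (-12*15)*(10 - 4) = -180*6 = -1080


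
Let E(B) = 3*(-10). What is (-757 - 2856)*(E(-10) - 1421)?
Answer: 5242463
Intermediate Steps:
E(B) = -30
(-757 - 2856)*(E(-10) - 1421) = (-757 - 2856)*(-30 - 1421) = -3613*(-1451) = 5242463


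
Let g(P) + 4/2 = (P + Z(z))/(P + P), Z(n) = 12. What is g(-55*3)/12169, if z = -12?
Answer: -169/1338590 ≈ -0.00012625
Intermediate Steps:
g(P) = -2 + (12 + P)/(2*P) (g(P) = -2 + (P + 12)/(P + P) = -2 + (12 + P)/((2*P)) = -2 + (12 + P)*(1/(2*P)) = -2 + (12 + P)/(2*P))
g(-55*3)/12169 = (-3/2 + 6/((-55*3)))/12169 = (-3/2 + 6/((-11*15)))*(1/12169) = (-3/2 + 6/(-165))*(1/12169) = (-3/2 + 6*(-1/165))*(1/12169) = (-3/2 - 2/55)*(1/12169) = -169/110*1/12169 = -169/1338590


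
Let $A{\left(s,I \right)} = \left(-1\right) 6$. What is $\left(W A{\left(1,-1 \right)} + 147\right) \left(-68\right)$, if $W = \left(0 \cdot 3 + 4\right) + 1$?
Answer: $-7956$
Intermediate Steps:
$W = 5$ ($W = \left(0 + 4\right) + 1 = 4 + 1 = 5$)
$A{\left(s,I \right)} = -6$
$\left(W A{\left(1,-1 \right)} + 147\right) \left(-68\right) = \left(5 \left(-6\right) + 147\right) \left(-68\right) = \left(-30 + 147\right) \left(-68\right) = 117 \left(-68\right) = -7956$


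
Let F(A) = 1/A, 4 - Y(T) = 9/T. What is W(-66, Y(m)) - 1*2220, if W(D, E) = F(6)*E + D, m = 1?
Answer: -13721/6 ≈ -2286.8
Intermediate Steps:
Y(T) = 4 - 9/T
W(D, E) = D + E/6 (W(D, E) = E/6 + D = D + E/6)
W(-66, Y(m)) - 1*2220 = (-66 + (4 - 9/1)/6) - 1*2220 = (-66 + (4 - 9*1)/6) - 2220 = (-66 + (4 - 9)/6) - 2220 = (-66 + (1/6)*(-5)) - 2220 = (-66 - 5/6) - 2220 = -401/6 - 2220 = -13721/6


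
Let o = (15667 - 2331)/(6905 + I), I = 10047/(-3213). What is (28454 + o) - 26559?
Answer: 412410139/217409 ≈ 1896.9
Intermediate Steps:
I = -197/63 (I = 10047*(-1/3213) = -197/63 ≈ -3.1270)
o = 420084/217409 (o = (15667 - 2331)/(6905 - 197/63) = 13336/(434818/63) = 13336*(63/434818) = 420084/217409 ≈ 1.9322)
(28454 + o) - 26559 = (28454 + 420084/217409) - 26559 = 6186575770/217409 - 26559 = 412410139/217409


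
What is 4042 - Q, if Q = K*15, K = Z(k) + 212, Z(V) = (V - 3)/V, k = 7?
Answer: 5974/7 ≈ 853.43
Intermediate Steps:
Z(V) = (-3 + V)/V
K = 1488/7 (K = (-3 + 7)/7 + 212 = (1/7)*4 + 212 = 4/7 + 212 = 1488/7 ≈ 212.57)
Q = 22320/7 (Q = (1488/7)*15 = 22320/7 ≈ 3188.6)
4042 - Q = 4042 - 1*22320/7 = 4042 - 22320/7 = 5974/7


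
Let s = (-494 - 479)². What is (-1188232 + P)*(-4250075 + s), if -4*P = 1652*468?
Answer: 4563625352536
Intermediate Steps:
P = -193284 (P = -413*468 = -¼*773136 = -193284)
s = 946729 (s = (-973)² = 946729)
(-1188232 + P)*(-4250075 + s) = (-1188232 - 193284)*(-4250075 + 946729) = -1381516*(-3303346) = 4563625352536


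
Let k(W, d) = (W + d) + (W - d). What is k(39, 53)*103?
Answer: 8034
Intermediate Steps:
k(W, d) = 2*W
k(39, 53)*103 = (2*39)*103 = 78*103 = 8034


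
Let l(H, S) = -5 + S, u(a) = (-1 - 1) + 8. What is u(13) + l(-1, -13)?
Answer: -12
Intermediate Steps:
u(a) = 6 (u(a) = -2 + 8 = 6)
u(13) + l(-1, -13) = 6 + (-5 - 13) = 6 - 18 = -12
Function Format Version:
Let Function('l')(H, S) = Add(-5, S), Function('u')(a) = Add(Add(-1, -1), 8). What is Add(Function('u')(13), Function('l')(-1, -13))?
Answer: -12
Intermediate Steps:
Function('u')(a) = 6 (Function('u')(a) = Add(-2, 8) = 6)
Add(Function('u')(13), Function('l')(-1, -13)) = Add(6, Add(-5, -13)) = Add(6, -18) = -12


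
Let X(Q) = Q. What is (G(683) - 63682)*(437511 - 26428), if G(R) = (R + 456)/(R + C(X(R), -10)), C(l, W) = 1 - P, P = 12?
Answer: -17591542647695/672 ≈ -2.6178e+10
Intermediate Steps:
C(l, W) = -11 (C(l, W) = 1 - 1*12 = 1 - 12 = -11)
G(R) = (456 + R)/(-11 + R) (G(R) = (R + 456)/(R - 11) = (456 + R)/(-11 + R))
(G(683) - 63682)*(437511 - 26428) = ((456 + 683)/(-11 + 683) - 63682)*(437511 - 26428) = (1139/672 - 63682)*411083 = -42793165/672*411083 = -17591542647695/672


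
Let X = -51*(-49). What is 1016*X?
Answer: 2538984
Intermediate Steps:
X = 2499
1016*X = 1016*2499 = 2538984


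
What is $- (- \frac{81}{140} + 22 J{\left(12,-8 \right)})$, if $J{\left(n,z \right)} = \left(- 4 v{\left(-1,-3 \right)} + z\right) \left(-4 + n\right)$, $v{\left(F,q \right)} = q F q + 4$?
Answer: $- \frac{295599}{140} \approx -2111.4$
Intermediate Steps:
$v{\left(F,q \right)} = 4 + F q^{2}$ ($v{\left(F,q \right)} = F q q + 4 = F q^{2} + 4 = 4 + F q^{2}$)
$J{\left(n,z \right)} = \left(-4 + n\right) \left(20 + z\right)$ ($J{\left(n,z \right)} = \left(- 4 \left(4 - \left(-3\right)^{2}\right) + z\right) \left(-4 + n\right) = \left(- 4 \left(4 - 9\right) + z\right) \left(-4 + n\right) = \left(\left(-4\right) \left(-5\right) + z\right) \left(-4 + n\right) = \left(20 + z\right) \left(-4 + n\right) = \left(-4 + n\right) \left(20 + z\right)$)
$- (- \frac{81}{140} + 22 J{\left(12,-8 \right)}) = - (- \frac{81}{140} + 22 \left(-80 - -32 + 20 \cdot 12 + 12 \left(-8\right)\right)) = - (\left(-81\right) \frac{1}{140} + 22 \left(-80 + 32 + 240 - 96\right)) = - (- \frac{81}{140} + 22 \cdot 96) = - (- \frac{81}{140} + 2112) = \left(-1\right) \frac{295599}{140} = - \frac{295599}{140}$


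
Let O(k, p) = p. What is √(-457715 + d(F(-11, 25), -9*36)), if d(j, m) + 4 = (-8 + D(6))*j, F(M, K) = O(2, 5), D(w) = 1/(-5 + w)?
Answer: I*√457754 ≈ 676.58*I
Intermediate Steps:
F(M, K) = 5
d(j, m) = -4 - 7*j (d(j, m) = -4 + (-8 + 1/(-5 + 6))*j = -4 + (-8 + 1/1)*j = -4 + (-8 + 1)*j = -4 - 7*j)
√(-457715 + d(F(-11, 25), -9*36)) = √(-457715 + (-4 - 7*5)) = √(-457715 + (-4 - 35)) = √(-457715 - 39) = √(-457754) = I*√457754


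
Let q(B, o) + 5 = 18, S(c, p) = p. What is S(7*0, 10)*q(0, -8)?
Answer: 130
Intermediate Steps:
q(B, o) = 13 (q(B, o) = -5 + 18 = 13)
S(7*0, 10)*q(0, -8) = 10*13 = 130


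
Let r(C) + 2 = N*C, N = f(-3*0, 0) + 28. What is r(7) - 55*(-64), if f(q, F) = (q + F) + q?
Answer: 3714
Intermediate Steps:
f(q, F) = F + 2*q (f(q, F) = (F + q) + q = F + 2*q)
N = 28 (N = (0 + 2*(-3*0)) + 28 = (0 + 2*0) + 28 = (0 + 0) + 28 = 0 + 28 = 28)
r(C) = -2 + 28*C
r(7) - 55*(-64) = (-2 + 28*7) - 55*(-64) = (-2 + 196) - 1*(-3520) = 194 + 3520 = 3714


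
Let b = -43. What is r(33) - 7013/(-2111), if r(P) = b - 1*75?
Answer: -242085/2111 ≈ -114.68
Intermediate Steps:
r(P) = -118 (r(P) = -43 - 1*75 = -43 - 75 = -118)
r(33) - 7013/(-2111) = -118 - 7013/(-2111) = -118 - 7013*(-1/2111) = -118 + 7013/2111 = -242085/2111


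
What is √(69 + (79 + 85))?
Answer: √233 ≈ 15.264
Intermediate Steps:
√(69 + (79 + 85)) = √(69 + 164) = √233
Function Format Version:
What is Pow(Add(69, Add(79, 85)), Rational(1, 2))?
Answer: Pow(233, Rational(1, 2)) ≈ 15.264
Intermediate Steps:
Pow(Add(69, Add(79, 85)), Rational(1, 2)) = Pow(Add(69, 164), Rational(1, 2)) = Pow(233, Rational(1, 2))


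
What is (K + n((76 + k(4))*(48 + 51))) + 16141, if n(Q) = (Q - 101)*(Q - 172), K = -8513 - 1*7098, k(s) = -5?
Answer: 47505826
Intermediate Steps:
K = -15611 (K = -8513 - 7098 = -15611)
n(Q) = (-172 + Q)*(-101 + Q) (n(Q) = (-101 + Q)*(-172 + Q) = (-172 + Q)*(-101 + Q))
(K + n((76 + k(4))*(48 + 51))) + 16141 = (-15611 + (17372 + ((76 - 5)*(48 + 51))² - 273*(76 - 5)*(48 + 51))) + 16141 = (-15611 + (17372 + (71*99)² - 19383*99)) + 16141 = (-15611 + (17372 + 7029² - 273*7029)) + 16141 = (-15611 + (17372 + 49406841 - 1918917)) + 16141 = (-15611 + 47505296) + 16141 = 47489685 + 16141 = 47505826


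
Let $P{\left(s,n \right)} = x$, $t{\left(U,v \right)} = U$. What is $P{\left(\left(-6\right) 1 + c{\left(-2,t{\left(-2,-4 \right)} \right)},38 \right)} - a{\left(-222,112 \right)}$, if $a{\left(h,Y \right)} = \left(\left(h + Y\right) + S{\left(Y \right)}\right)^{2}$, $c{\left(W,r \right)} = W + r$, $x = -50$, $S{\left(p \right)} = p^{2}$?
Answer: $-154604406$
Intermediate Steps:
$a{\left(h,Y \right)} = \left(Y + h + Y^{2}\right)^{2}$ ($a{\left(h,Y \right)} = \left(\left(h + Y\right) + Y^{2}\right)^{2} = \left(\left(Y + h\right) + Y^{2}\right)^{2} = \left(Y + h + Y^{2}\right)^{2}$)
$P{\left(s,n \right)} = -50$
$P{\left(\left(-6\right) 1 + c{\left(-2,t{\left(-2,-4 \right)} \right)},38 \right)} - a{\left(-222,112 \right)} = -50 - \left(112 - 222 + 112^{2}\right)^{2} = -50 - \left(112 - 222 + 12544\right)^{2} = -50 - 12434^{2} = -50 - 154604356 = -154604406$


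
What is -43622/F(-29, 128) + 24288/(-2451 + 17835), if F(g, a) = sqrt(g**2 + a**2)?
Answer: 1012/641 - 43622*sqrt(689)/3445 ≈ -330.79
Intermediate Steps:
F(g, a) = sqrt(a**2 + g**2)
-43622/F(-29, 128) + 24288/(-2451 + 17835) = -43622/sqrt(128**2 + (-29)**2) + 24288/(-2451 + 17835) = -43622/sqrt(16384 + 841) + 24288/15384 = -43622*sqrt(689)/3445 + 24288*(1/15384) = -43622*sqrt(689)/3445 + 1012/641 = 1012/641 - 43622*sqrt(689)/3445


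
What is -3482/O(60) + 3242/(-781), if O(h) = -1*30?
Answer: 1311091/11715 ≈ 111.92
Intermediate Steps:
O(h) = -30
-3482/O(60) + 3242/(-781) = -3482/(-30) + 3242/(-781) = -3482*(-1/30) + 3242*(-1/781) = 1741/15 - 3242/781 = 1311091/11715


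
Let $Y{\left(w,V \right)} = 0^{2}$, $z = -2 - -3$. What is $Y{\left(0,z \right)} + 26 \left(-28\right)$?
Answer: $-728$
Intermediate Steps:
$z = 1$ ($z = -2 + 3 = 1$)
$Y{\left(w,V \right)} = 0$
$Y{\left(0,z \right)} + 26 \left(-28\right) = 0 + 26 \left(-28\right) = 0 - 728 = -728$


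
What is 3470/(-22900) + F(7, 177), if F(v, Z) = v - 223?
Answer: -494987/2290 ≈ -216.15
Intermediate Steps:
F(v, Z) = -223 + v
3470/(-22900) + F(7, 177) = 3470/(-22900) + (-223 + 7) = 3470*(-1/22900) - 216 = -347/2290 - 216 = -494987/2290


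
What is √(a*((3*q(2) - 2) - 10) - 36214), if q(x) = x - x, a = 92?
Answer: I*√37318 ≈ 193.18*I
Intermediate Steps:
q(x) = 0
√(a*((3*q(2) - 2) - 10) - 36214) = √(92*((3*0 - 2) - 10) - 36214) = √(92*((0 - 2) - 10) - 36214) = √(92*(-2 - 10) - 36214) = √(92*(-12) - 36214) = √(-1104 - 36214) = √(-37318) = I*√37318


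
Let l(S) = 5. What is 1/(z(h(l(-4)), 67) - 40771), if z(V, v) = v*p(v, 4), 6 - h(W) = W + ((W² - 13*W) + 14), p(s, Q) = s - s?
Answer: -1/40771 ≈ -2.4527e-5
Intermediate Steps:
p(s, Q) = 0
h(W) = -8 - W² + 12*W (h(W) = 6 - (W + ((W² - 13*W) + 14)) = 6 - (W + (14 + W² - 13*W)) = 6 - (14 + W² - 12*W) = 6 + (-14 - W² + 12*W) = -8 - W² + 12*W)
z(V, v) = 0 (z(V, v) = v*0 = 0)
1/(z(h(l(-4)), 67) - 40771) = 1/(0 - 40771) = 1/(-40771) = -1/40771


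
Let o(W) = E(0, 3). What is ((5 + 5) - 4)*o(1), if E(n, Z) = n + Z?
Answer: 18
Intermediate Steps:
E(n, Z) = Z + n
o(W) = 3 (o(W) = 3 + 0 = 3)
((5 + 5) - 4)*o(1) = ((5 + 5) - 4)*3 = (10 - 4)*3 = 6*3 = 18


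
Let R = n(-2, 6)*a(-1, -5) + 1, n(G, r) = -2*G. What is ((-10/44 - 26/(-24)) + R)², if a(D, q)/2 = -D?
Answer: 1692601/17424 ≈ 97.142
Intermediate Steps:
a(D, q) = -2*D (a(D, q) = 2*(-D) = -2*D)
R = 9 (R = (-2*(-2))*(-2*(-1)) + 1 = 4*2 + 1 = 8 + 1 = 9)
((-10/44 - 26/(-24)) + R)² = ((-10/44 - 26/(-24)) + 9)² = ((-10*1/44 - 26*(-1/24)) + 9)² = ((-5/22 + 13/12) + 9)² = (113/132 + 9)² = (1301/132)² = 1692601/17424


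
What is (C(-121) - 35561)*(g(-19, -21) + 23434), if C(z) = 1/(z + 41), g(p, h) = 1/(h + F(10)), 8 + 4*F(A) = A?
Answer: -341667363219/410 ≈ -8.3334e+8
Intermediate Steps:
F(A) = -2 + A/4
g(p, h) = 1/(½ + h) (g(p, h) = 1/(h + (-2 + (¼)*10)) = 1/(h + (-2 + 5/2)) = 1/(h + ½) = 1/(½ + h))
C(z) = 1/(41 + z)
(C(-121) - 35561)*(g(-19, -21) + 23434) = (1/(41 - 121) - 35561)*(2/(1 + 2*(-21)) + 23434) = (1/(-80) - 35561)*(2/(1 - 42) + 23434) = (-1/80 - 35561)*(2/(-41) + 23434) = -2844881*(2*(-1/41) + 23434)/80 = -2844881*(-2/41 + 23434)/80 = -2844881/80*960792/41 = -341667363219/410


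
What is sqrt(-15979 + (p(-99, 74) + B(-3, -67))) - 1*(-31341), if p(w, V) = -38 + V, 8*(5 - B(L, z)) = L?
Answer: 31341 + I*sqrt(255002)/4 ≈ 31341.0 + 126.24*I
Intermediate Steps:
B(L, z) = 5 - L/8
sqrt(-15979 + (p(-99, 74) + B(-3, -67))) - 1*(-31341) = sqrt(-15979 + ((-38 + 74) + (5 - 1/8*(-3)))) - 1*(-31341) = sqrt(-15979 + (36 + (5 + 3/8))) + 31341 = sqrt(-15979 + (36 + 43/8)) + 31341 = sqrt(-15979 + 331/8) + 31341 = sqrt(-127501/8) + 31341 = I*sqrt(255002)/4 + 31341 = 31341 + I*sqrt(255002)/4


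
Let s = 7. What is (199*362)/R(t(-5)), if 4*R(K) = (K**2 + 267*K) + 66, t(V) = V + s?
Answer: 72038/151 ≈ 477.07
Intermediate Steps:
t(V) = 7 + V (t(V) = V + 7 = 7 + V)
R(K) = 33/2 + K**2/4 + 267*K/4 (R(K) = ((K**2 + 267*K) + 66)/4 = (66 + K**2 + 267*K)/4 = 33/2 + K**2/4 + 267*K/4)
(199*362)/R(t(-5)) = (199*362)/(33/2 + (7 - 5)**2/4 + 267*(7 - 5)/4) = 72038/(33/2 + (1/4)*2**2 + (267/4)*2) = 72038/(33/2 + (1/4)*4 + 267/2) = 72038/(33/2 + 1 + 267/2) = 72038/151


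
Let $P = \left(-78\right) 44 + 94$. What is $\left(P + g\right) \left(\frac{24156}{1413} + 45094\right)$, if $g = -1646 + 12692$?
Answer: $\frac{54591462936}{157} \approx 3.4772 \cdot 10^{8}$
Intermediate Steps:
$g = 11046$
$P = -3338$ ($P = -3432 + 94 = -3338$)
$\left(P + g\right) \left(\frac{24156}{1413} + 45094\right) = \left(-3338 + 11046\right) \left(\frac{24156}{1413} + 45094\right) = 7708 \left(24156 \cdot \frac{1}{1413} + 45094\right) = 7708 \left(\frac{2684}{157} + 45094\right) = 7708 \cdot \frac{7082442}{157} = \frac{54591462936}{157}$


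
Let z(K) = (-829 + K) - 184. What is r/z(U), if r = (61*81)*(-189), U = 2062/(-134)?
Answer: 62567883/68902 ≈ 908.07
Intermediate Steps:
U = -1031/67 (U = 2062*(-1/134) = -1031/67 ≈ -15.388)
z(K) = -1013 + K
r = -933849 (r = 4941*(-189) = -933849)
r/z(U) = -933849/(-1013 - 1031/67) = -933849/(-68902/67) = -933849*(-67/68902) = 62567883/68902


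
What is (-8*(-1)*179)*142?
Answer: 203344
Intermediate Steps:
(-8*(-1)*179)*142 = (8*179)*142 = 1432*142 = 203344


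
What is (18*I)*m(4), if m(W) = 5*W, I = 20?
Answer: 7200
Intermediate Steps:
(18*I)*m(4) = (18*20)*(5*4) = 360*20 = 7200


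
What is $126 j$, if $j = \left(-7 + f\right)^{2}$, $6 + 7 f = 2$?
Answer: $\frac{50562}{7} \approx 7223.1$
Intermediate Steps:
$f = - \frac{4}{7}$ ($f = - \frac{6}{7} + \frac{1}{7} \cdot 2 = - \frac{6}{7} + \frac{2}{7} = - \frac{4}{7} \approx -0.57143$)
$j = \frac{2809}{49}$ ($j = \left(-7 - \frac{4}{7}\right)^{2} = \left(- \frac{53}{7}\right)^{2} = \frac{2809}{49} \approx 57.327$)
$126 j = 126 \cdot \frac{2809}{49} = \frac{50562}{7}$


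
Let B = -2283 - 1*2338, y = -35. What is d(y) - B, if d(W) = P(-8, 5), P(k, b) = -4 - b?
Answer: 4612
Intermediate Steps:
d(W) = -9 (d(W) = -4 - 1*5 = -4 - 5 = -9)
B = -4621 (B = -2283 - 2338 = -4621)
d(y) - B = -9 - 1*(-4621) = -9 + 4621 = 4612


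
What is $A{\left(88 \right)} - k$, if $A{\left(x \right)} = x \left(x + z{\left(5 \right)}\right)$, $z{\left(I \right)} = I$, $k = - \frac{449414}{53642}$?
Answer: $\frac{219727771}{26821} \approx 8192.4$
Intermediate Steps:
$k = - \frac{224707}{26821}$ ($k = \left(-449414\right) \frac{1}{53642} = - \frac{224707}{26821} \approx -8.378$)
$A{\left(x \right)} = x \left(5 + x\right)$ ($A{\left(x \right)} = x \left(x + 5\right) = x \left(5 + x\right)$)
$A{\left(88 \right)} - k = 88 \left(5 + 88\right) - - \frac{224707}{26821} = 88 \cdot 93 + \frac{224707}{26821} = 8184 + \frac{224707}{26821} = \frac{219727771}{26821}$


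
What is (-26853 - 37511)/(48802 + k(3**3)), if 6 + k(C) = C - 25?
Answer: -32182/24399 ≈ -1.3190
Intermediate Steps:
k(C) = -31 + C (k(C) = -6 + (C - 25) = -6 + (-25 + C) = -31 + C)
(-26853 - 37511)/(48802 + k(3**3)) = (-26853 - 37511)/(48802 + (-31 + 3**3)) = -64364/(48802 + (-31 + 27)) = -64364/(48802 - 4) = -64364/48798 = -64364*1/48798 = -32182/24399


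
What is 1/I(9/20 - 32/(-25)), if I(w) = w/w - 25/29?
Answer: 29/4 ≈ 7.2500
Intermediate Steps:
I(w) = 4/29 (I(w) = 1 - 25*1/29 = 1 - 25/29 = 4/29)
1/I(9/20 - 32/(-25)) = 1/(4/29) = 29/4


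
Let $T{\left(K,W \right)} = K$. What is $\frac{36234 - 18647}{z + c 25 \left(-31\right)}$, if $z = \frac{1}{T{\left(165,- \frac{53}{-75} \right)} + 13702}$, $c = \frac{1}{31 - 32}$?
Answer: $\frac{243878929}{10746926} \approx 22.693$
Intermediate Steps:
$c = -1$ ($c = \frac{1}{-1} = -1$)
$z = \frac{1}{13867}$ ($z = \frac{1}{165 + 13702} = \frac{1}{13867} \approx 7.2114 \cdot 10^{-5}$)
$\frac{36234 - 18647}{z + c 25 \left(-31\right)} = \frac{36234 - 18647}{\frac{1}{13867} + \left(-1\right) 25 \left(-31\right)} = \frac{17587}{\frac{1}{13867} - -775} = \frac{17587}{\frac{1}{13867} + 775} = \frac{17587}{\frac{10746926}{13867}} = 17587 \cdot \frac{13867}{10746926} = \frac{243878929}{10746926}$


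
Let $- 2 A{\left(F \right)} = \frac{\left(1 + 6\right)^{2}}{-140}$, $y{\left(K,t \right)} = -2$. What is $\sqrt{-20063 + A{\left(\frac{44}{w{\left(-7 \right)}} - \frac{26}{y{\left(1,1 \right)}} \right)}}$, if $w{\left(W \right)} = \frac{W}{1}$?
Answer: $\frac{i \sqrt{8025130}}{20} \approx 141.64 i$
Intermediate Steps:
$w{\left(W \right)} = W$ ($w{\left(W \right)} = W 1 = W$)
$A{\left(F \right)} = \frac{7}{40}$ ($A{\left(F \right)} = - \frac{\left(1 + 6\right)^{2} \frac{1}{-140}}{2} = - \frac{7^{2} \left(- \frac{1}{140}\right)}{2} = - \frac{49 \left(- \frac{1}{140}\right)}{2} = \left(- \frac{1}{2}\right) \left(- \frac{7}{20}\right) = \frac{7}{40}$)
$\sqrt{-20063 + A{\left(\frac{44}{w{\left(-7 \right)}} - \frac{26}{y{\left(1,1 \right)}} \right)}} = \sqrt{-20063 + \frac{7}{40}} = \sqrt{- \frac{802513}{40}} = \frac{i \sqrt{8025130}}{20}$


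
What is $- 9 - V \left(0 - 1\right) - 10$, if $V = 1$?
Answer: $-19$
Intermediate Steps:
$- 9 - V \left(0 - 1\right) - 10 = - 9 \left(-1\right) 1 \left(0 - 1\right) - 10 = - 9 \left(\left(-1\right) \left(-1\right)\right) - 10 = \left(-9\right) 1 - 10 = -9 - 10 = -19$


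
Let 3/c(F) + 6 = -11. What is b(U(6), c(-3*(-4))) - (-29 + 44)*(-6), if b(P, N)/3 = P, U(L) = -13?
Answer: 51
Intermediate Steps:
c(F) = -3/17 (c(F) = 3/(-6 - 11) = 3/(-17) = 3*(-1/17) = -3/17)
b(P, N) = 3*P
b(U(6), c(-3*(-4))) - (-29 + 44)*(-6) = 3*(-13) - (-29 + 44)*(-6) = -39 - 15*(-6) = -39 - 1*(-90) = -39 + 90 = 51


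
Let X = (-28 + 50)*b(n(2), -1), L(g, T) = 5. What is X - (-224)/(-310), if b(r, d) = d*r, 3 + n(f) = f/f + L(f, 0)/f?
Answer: -1817/155 ≈ -11.723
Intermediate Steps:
n(f) = -2 + 5/f (n(f) = -3 + (f/f + 5/f) = -3 + (1 + 5/f) = -2 + 5/f)
X = -11 (X = (-28 + 50)*(-(-2 + 5/2)) = 22*(-(-2 + 5*(1/2))) = 22*(-(-2 + 5/2)) = 22*(-1*1/2) = 22*(-1/2) = -11)
X - (-224)/(-310) = -11 - (-224)/(-310) = -11 - (-224)*(-1)/310 = -11 - 1*112/155 = -11 - 112/155 = -1817/155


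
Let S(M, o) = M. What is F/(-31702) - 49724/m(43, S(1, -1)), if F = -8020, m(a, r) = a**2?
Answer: -780760634/29308499 ≈ -26.639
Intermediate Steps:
F/(-31702) - 49724/m(43, S(1, -1)) = -8020/(-31702) - 49724/(43**2) = -8020*(-1/31702) - 49724/1849 = 4010/15851 - 49724*1/1849 = 4010/15851 - 49724/1849 = -780760634/29308499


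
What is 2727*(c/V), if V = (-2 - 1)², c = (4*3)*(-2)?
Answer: -7272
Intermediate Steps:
c = -24 (c = 12*(-2) = -24)
V = 9 (V = (-3)² = 9)
2727*(c/V) = 2727*(-24/9) = 2727*(-24*⅑) = 2727*(-8/3) = -7272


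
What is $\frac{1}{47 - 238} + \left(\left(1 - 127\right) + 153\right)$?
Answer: $\frac{5156}{191} \approx 26.995$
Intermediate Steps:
$\frac{1}{47 - 238} + \left(\left(1 - 127\right) + 153\right) = \frac{1}{-191} + \left(-126 + 153\right) = - \frac{1}{191} + 27 = \frac{5156}{191}$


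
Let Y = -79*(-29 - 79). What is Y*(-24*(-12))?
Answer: 2457216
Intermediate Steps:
Y = 8532 (Y = -79*(-108) = 8532)
Y*(-24*(-12)) = 8532*(-24*(-12)) = 8532*288 = 2457216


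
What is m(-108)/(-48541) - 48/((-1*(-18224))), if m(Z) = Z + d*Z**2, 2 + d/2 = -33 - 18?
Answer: 1408218765/55288199 ≈ 25.471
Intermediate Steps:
d = -106 (d = -4 + 2*(-33 - 18) = -4 + 2*(-51) = -4 - 102 = -106)
m(Z) = Z - 106*Z**2
m(-108)/(-48541) - 48/((-1*(-18224))) = -108*(1 - 106*(-108))/(-48541) - 48/((-1*(-18224))) = -108*(1 + 11448)*(-1/48541) - 48/18224 = -108*11449*(-1/48541) - 48*1/18224 = -1236492*(-1/48541) - 3/1139 = 1236492/48541 - 3/1139 = 1408218765/55288199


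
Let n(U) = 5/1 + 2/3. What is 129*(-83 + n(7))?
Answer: -9976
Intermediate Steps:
n(U) = 17/3 (n(U) = 5*1 + 2*(⅓) = 5 + ⅔ = 17/3)
129*(-83 + n(7)) = 129*(-83 + 17/3) = 129*(-232/3) = -9976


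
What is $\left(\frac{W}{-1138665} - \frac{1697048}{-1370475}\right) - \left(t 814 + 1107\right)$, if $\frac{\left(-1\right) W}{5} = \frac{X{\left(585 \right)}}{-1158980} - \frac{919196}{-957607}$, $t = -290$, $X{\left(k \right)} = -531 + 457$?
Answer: $\frac{2712828675435886902952872293}{11546200209496340584350} \approx 2.3495 \cdot 10^{5}$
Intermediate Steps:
$X{\left(k \right)} = -74$
$W = - \frac{532700321499}{110984736086}$ ($W = - 5 \left(- \frac{74}{-1158980} - \frac{919196}{-957607}\right) = - 5 \left(\left(-74\right) \left(- \frac{1}{1158980}\right) - - \frac{919196}{957607}\right) = - 5 \left(\frac{37}{579490} + \frac{919196}{957607}\right) = \left(-5\right) \frac{532700321499}{554923680430} = - \frac{532700321499}{110984736086} \approx -4.7998$)
$\left(\frac{W}{-1138665} - \frac{1697048}{-1370475}\right) - \left(t 814 + 1107\right) = \left(- \frac{532700321499}{110984736086 \left(-1138665\right)} - \frac{1697048}{-1370475}\right) - \left(\left(-290\right) 814 + 1107\right) = \left(\left(- \frac{532700321499}{110984736086}\right) \left(- \frac{1}{1138665}\right) - - \frac{1697048}{1370475}\right) - \left(-236060 + 1107\right) = \left(\frac{177566773833}{42124811505121730} + \frac{1697048}{1370475}\right) - -234953 = \frac{14297614093193638086743}{11546200209496340584350} + 234953 = \frac{2712828675435886902952872293}{11546200209496340584350}$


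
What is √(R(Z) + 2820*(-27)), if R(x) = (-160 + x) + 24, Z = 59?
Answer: I*√76217 ≈ 276.07*I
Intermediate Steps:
R(x) = -136 + x
√(R(Z) + 2820*(-27)) = √((-136 + 59) + 2820*(-27)) = √(-77 - 76140) = √(-76217) = I*√76217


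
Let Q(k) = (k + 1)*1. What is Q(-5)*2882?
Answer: -11528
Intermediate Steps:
Q(k) = 1 + k (Q(k) = (1 + k)*1 = 1 + k)
Q(-5)*2882 = (1 - 5)*2882 = -4*2882 = -11528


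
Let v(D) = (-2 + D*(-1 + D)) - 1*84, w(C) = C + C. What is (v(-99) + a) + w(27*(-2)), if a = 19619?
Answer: 29325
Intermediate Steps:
w(C) = 2*C
v(D) = -86 + D*(-1 + D) (v(D) = (-2 + D*(-1 + D)) - 84 = -86 + D*(-1 + D))
(v(-99) + a) + w(27*(-2)) = ((-86 + (-99)² - 1*(-99)) + 19619) + 2*(27*(-2)) = ((-86 + 9801 + 99) + 19619) + 2*(-54) = (9814 + 19619) - 108 = 29433 - 108 = 29325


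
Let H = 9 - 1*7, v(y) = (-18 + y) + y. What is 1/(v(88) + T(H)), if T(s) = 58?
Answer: 1/216 ≈ 0.0046296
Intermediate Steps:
v(y) = -18 + 2*y
H = 2 (H = 9 - 7 = 2)
1/(v(88) + T(H)) = 1/((-18 + 2*88) + 58) = 1/((-18 + 176) + 58) = 1/(158 + 58) = 1/216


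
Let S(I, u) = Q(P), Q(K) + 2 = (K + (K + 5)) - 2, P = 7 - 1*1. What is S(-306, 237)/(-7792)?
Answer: -13/7792 ≈ -0.0016684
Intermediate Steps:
P = 6 (P = 7 - 1 = 6)
Q(K) = 1 + 2*K (Q(K) = -2 + ((K + (K + 5)) - 2) = -2 + ((K + (5 + K)) - 2) = -2 + ((5 + 2*K) - 2) = -2 + (3 + 2*K) = 1 + 2*K)
S(I, u) = 13 (S(I, u) = 1 + 2*6 = 1 + 12 = 13)
S(-306, 237)/(-7792) = 13/(-7792) = 13*(-1/7792) = -13/7792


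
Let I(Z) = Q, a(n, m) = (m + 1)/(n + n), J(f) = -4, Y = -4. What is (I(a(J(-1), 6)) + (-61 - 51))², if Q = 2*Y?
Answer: 14400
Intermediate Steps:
a(n, m) = (1 + m)/(2*n) (a(n, m) = (1 + m)/((2*n)) = (1 + m)*(1/(2*n)) = (1 + m)/(2*n))
Q = -8 (Q = 2*(-4) = -8)
I(Z) = -8
(I(a(J(-1), 6)) + (-61 - 51))² = (-8 + (-61 - 51))² = (-8 - 112)² = (-120)² = 14400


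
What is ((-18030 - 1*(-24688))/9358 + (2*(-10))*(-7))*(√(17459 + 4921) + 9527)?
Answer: 6272472003/4679 + 1316778*√5595/4679 ≈ 1.3616e+6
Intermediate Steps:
((-18030 - 1*(-24688))/9358 + (2*(-10))*(-7))*(√(17459 + 4921) + 9527) = ((-18030 + 24688)*(1/9358) - 20*(-7))*(√22380 + 9527) = (6658*(1/9358) + 140)*(2*√5595 + 9527) = (3329/4679 + 140)*(9527 + 2*√5595) = 658389*(9527 + 2*√5595)/4679 = 6272472003/4679 + 1316778*√5595/4679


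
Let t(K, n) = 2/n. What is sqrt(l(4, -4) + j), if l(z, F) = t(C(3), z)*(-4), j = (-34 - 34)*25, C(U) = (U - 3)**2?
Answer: I*sqrt(1702) ≈ 41.255*I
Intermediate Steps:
C(U) = (-3 + U)**2
j = -1700 (j = -68*25 = -1700)
l(z, F) = -8/z (l(z, F) = (2/z)*(-4) = -8/z)
sqrt(l(4, -4) + j) = sqrt(-8/4 - 1700) = sqrt(-8*1/4 - 1700) = sqrt(-2 - 1700) = sqrt(-1702) = I*sqrt(1702)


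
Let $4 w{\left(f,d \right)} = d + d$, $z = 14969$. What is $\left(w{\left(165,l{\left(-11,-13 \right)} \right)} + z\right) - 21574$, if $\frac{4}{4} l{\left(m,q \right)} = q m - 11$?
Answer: $-6539$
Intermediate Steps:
$l{\left(m,q \right)} = -11 + m q$ ($l{\left(m,q \right)} = q m - 11 = m q - 11 = -11 + m q$)
$w{\left(f,d \right)} = \frac{d}{2}$ ($w{\left(f,d \right)} = \frac{d + d}{4} = \frac{2 d}{4} = \frac{d}{2}$)
$\left(w{\left(165,l{\left(-11,-13 \right)} \right)} + z\right) - 21574 = \left(\frac{-11 - -143}{2} + 14969\right) - 21574 = \left(\frac{-11 + 143}{2} + 14969\right) - 21574 = \left(\frac{1}{2} \cdot 132 + 14969\right) - 21574 = \left(66 + 14969\right) - 21574 = 15035 - 21574 = -6539$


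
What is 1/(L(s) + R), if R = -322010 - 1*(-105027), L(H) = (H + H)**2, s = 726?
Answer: 1/1891321 ≈ 5.2873e-7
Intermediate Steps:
L(H) = 4*H**2 (L(H) = (2*H)**2 = 4*H**2)
R = -216983 (R = -322010 + 105027 = -216983)
1/(L(s) + R) = 1/(4*726**2 - 216983) = 1/(4*527076 - 216983) = 1/(2108304 - 216983) = 1/1891321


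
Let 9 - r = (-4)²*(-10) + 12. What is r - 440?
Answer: -283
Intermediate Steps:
r = 157 (r = 9 - ((-4)²*(-10) + 12) = 9 - (16*(-10) + 12) = 9 - (-160 + 12) = 9 - 1*(-148) = 9 + 148 = 157)
r - 440 = 157 - 440 = -283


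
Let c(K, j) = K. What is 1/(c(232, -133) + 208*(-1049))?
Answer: -1/217960 ≈ -4.5880e-6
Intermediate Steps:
1/(c(232, -133) + 208*(-1049)) = 1/(232 + 208*(-1049)) = 1/(232 - 218192) = 1/(-217960) = -1/217960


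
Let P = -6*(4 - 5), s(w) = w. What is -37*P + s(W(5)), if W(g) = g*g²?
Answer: -97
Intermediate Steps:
W(g) = g³
P = 6 (P = -6*(-1) = 6)
-37*P + s(W(5)) = -37*6 + 5³ = -222 + 125 = -97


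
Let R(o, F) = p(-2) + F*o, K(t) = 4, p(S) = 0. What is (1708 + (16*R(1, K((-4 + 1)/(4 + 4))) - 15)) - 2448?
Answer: -691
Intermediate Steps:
R(o, F) = F*o (R(o, F) = 0 + F*o = F*o)
(1708 + (16*R(1, K((-4 + 1)/(4 + 4))) - 15)) - 2448 = (1708 + (16*(4*1) - 15)) - 2448 = (1708 + (16*4 - 15)) - 2448 = (1708 + (64 - 15)) - 2448 = (1708 + 49) - 2448 = 1757 - 2448 = -691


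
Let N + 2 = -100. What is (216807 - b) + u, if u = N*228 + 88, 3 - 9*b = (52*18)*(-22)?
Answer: 574052/3 ≈ 1.9135e+5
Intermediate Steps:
N = -102 (N = -2 - 100 = -102)
b = 6865/3 (b = ⅓ - 52*18*(-22)/9 = ⅓ - 104*(-22) = ⅓ - ⅑*(-20592) = ⅓ + 2288 = 6865/3 ≈ 2288.3)
u = -23168 (u = -102*228 + 88 = -23256 + 88 = -23168)
(216807 - b) + u = (216807 - 1*6865/3) - 23168 = (216807 - 6865/3) - 23168 = 643556/3 - 23168 = 574052/3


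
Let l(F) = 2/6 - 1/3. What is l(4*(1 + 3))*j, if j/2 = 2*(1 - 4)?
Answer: 0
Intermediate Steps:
l(F) = 0 (l(F) = 2*(1/6) - 1*1/3 = 1/3 - 1/3 = 0)
j = -12 (j = 2*(2*(1 - 4)) = 2*(2*(-3)) = 2*(-6) = -12)
l(4*(1 + 3))*j = 0*(-12) = 0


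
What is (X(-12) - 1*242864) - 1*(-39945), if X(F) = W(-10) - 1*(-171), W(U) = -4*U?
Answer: -202708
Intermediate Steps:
X(F) = 211 (X(F) = -4*(-10) - 1*(-171) = 40 + 171 = 211)
(X(-12) - 1*242864) - 1*(-39945) = (211 - 1*242864) - 1*(-39945) = (211 - 242864) + 39945 = -242653 + 39945 = -202708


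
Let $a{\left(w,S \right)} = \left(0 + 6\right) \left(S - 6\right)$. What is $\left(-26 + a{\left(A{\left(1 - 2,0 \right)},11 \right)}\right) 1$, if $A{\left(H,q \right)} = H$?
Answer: $4$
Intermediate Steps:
$a{\left(w,S \right)} = -36 + 6 S$ ($a{\left(w,S \right)} = 6 \left(-6 + S\right) = -36 + 6 S$)
$\left(-26 + a{\left(A{\left(1 - 2,0 \right)},11 \right)}\right) 1 = \left(-26 + \left(-36 + 6 \cdot 11\right)\right) 1 = \left(-26 + \left(-36 + 66\right)\right) 1 = \left(-26 + 30\right) 1 = 4 \cdot 1 = 4$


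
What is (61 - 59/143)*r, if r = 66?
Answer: 51984/13 ≈ 3998.8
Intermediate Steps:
(61 - 59/143)*r = (61 - 59/143)*66 = (8664/143)*66 = 51984/13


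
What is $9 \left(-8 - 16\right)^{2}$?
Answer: $5184$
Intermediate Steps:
$9 \left(-8 - 16\right)^{2} = 9 \left(-24\right)^{2} = 9 \cdot 576 = 5184$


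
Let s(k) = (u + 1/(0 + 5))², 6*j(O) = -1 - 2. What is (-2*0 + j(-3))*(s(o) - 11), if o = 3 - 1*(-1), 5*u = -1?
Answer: 11/2 ≈ 5.5000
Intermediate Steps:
u = -⅕ (u = (⅕)*(-1) = -⅕ ≈ -0.20000)
j(O) = -½ (j(O) = (-1 - 2)/6 = (⅙)*(-3) = -½)
o = 4 (o = 3 + 1 = 4)
s(k) = 0 (s(k) = (-⅕ + 1/(0 + 5))² = (-⅕ + 1/5)² = (-⅕ + ⅕)² = 0² = 0)
(-2*0 + j(-3))*(s(o) - 11) = (-2*0 - ½)*(0 - 11) = (0 - ½)*(-11) = -½*(-11) = 11/2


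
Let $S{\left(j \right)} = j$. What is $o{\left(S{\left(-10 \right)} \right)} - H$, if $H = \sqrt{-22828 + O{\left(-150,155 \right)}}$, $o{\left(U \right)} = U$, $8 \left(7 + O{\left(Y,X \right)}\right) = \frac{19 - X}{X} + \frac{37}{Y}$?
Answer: $-10 - \frac{i \sqrt{79000452111}}{1860} \approx -10.0 - 151.11 i$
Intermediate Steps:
$O{\left(Y,X \right)} = -7 + \frac{37}{8 Y} + \frac{19 - X}{8 X}$ ($O{\left(Y,X \right)} = -7 + \frac{\frac{19 - X}{X} + \frac{37}{Y}}{8} = -7 + \frac{\frac{37}{Y} + \frac{19 - X}{X}}{8} = -7 + \left(\frac{37}{8 Y} + \frac{19 - X}{8 X}\right) = -7 + \frac{37}{8 Y} + \frac{19 - X}{8 X}$)
$H = \frac{i \sqrt{79000452111}}{1860}$ ($H = \sqrt{-22828 + \left(- \frac{57}{8} + \frac{19}{8 \cdot 155} + \frac{37}{8 \left(-150\right)}\right)} = \sqrt{-22828 + \left(- \frac{57}{8} + \frac{19}{8} \cdot \frac{1}{155} + \frac{37}{8} \left(- \frac{1}{150}\right)\right)} = \sqrt{-22828 - \frac{265627}{37200}} = \sqrt{- \frac{849467227}{37200}} = \frac{i \sqrt{79000452111}}{1860} \approx 151.11 i$)
$o{\left(S{\left(-10 \right)} \right)} - H = -10 - \frac{i \sqrt{79000452111}}{1860}$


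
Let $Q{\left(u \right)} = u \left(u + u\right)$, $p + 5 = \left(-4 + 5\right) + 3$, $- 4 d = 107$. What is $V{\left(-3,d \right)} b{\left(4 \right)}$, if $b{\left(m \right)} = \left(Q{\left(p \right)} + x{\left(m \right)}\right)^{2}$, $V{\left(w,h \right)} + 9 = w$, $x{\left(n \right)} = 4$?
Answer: $-432$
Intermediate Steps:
$d = - \frac{107}{4}$ ($d = \left(- \frac{1}{4}\right) 107 = - \frac{107}{4} \approx -26.75$)
$V{\left(w,h \right)} = -9 + w$
$p = -1$ ($p = -5 + \left(\left(-4 + 5\right) + 3\right) = -5 + \left(1 + 3\right) = -5 + 4 = -1$)
$Q{\left(u \right)} = 2 u^{2}$ ($Q{\left(u \right)} = u 2 u = 2 u^{2}$)
$b{\left(m \right)} = 36$ ($b{\left(m \right)} = \left(2 \left(-1\right)^{2} + 4\right)^{2} = \left(2 \cdot 1 + 4\right)^{2} = \left(2 + 4\right)^{2} = 6^{2} = 36$)
$V{\left(-3,d \right)} b{\left(4 \right)} = \left(-9 - 3\right) 36 = \left(-12\right) 36 = -432$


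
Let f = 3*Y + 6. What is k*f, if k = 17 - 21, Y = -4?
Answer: 24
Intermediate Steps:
f = -6 (f = 3*(-4) + 6 = -12 + 6 = -6)
k = -4
k*f = -4*(-6) = 24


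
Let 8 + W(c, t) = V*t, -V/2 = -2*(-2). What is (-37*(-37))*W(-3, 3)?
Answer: -43808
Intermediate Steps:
V = -8 (V = -(-4)*(-2) = -2*4 = -8)
W(c, t) = -8 - 8*t
(-37*(-37))*W(-3, 3) = (-37*(-37))*(-8 - 8*3) = 1369*(-8 - 24) = 1369*(-32) = -43808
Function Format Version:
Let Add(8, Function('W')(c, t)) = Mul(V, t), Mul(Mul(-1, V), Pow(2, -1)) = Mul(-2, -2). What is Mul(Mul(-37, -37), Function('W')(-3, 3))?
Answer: -43808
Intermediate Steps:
V = -8 (V = Mul(-2, Mul(-2, -2)) = Mul(-2, 4) = -8)
Function('W')(c, t) = Add(-8, Mul(-8, t))
Mul(Mul(-37, -37), Function('W')(-3, 3)) = Mul(Mul(-37, -37), Add(-8, Mul(-8, 3))) = Mul(1369, Add(-8, -24)) = Mul(1369, -32) = -43808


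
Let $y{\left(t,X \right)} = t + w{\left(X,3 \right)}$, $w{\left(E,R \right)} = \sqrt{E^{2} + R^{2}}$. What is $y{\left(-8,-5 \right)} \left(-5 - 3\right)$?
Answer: $64 - 8 \sqrt{34} \approx 17.352$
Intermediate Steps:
$y{\left(t,X \right)} = t + \sqrt{9 + X^{2}}$ ($y{\left(t,X \right)} = t + \sqrt{X^{2} + 3^{2}} = t + \sqrt{X^{2} + 9} = t + \sqrt{9 + X^{2}}$)
$y{\left(-8,-5 \right)} \left(-5 - 3\right) = \left(-8 + \sqrt{9 + \left(-5\right)^{2}}\right) \left(-5 - 3\right) = \left(-8 + \sqrt{9 + 25}\right) \left(-8\right) = \left(-8 + \sqrt{34}\right) \left(-8\right) = 64 - 8 \sqrt{34}$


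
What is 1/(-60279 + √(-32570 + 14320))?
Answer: -60279/3633576091 - 5*I*√730/3633576091 ≈ -1.6589e-5 - 3.7179e-8*I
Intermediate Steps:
1/(-60279 + √(-32570 + 14320)) = 1/(-60279 + √(-18250)) = 1/(-60279 + 5*I*√730)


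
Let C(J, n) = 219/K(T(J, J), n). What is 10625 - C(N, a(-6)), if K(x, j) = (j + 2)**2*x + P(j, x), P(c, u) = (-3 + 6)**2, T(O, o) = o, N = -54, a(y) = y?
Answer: 3028198/285 ≈ 10625.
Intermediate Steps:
P(c, u) = 9 (P(c, u) = 3**2 = 9)
K(x, j) = 9 + x*(2 + j)**2 (K(x, j) = (j + 2)**2*x + 9 = (2 + j)**2*x + 9 = x*(2 + j)**2 + 9 = 9 + x*(2 + j)**2)
C(J, n) = 219/(9 + J*(2 + n)**2)
10625 - C(N, a(-6)) = 10625 - 219/(9 - 54*(2 - 6)**2) = 10625 - 219/(9 - 54*(-4)**2) = 10625 - 219/(9 - 54*16) = 10625 - 219/(9 - 864) = 10625 - 219/(-855) = 10625 - 219*(-1)/855 = 10625 - 1*(-73/285) = 10625 + 73/285 = 3028198/285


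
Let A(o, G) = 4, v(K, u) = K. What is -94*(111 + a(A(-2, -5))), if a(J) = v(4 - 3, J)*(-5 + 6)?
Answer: -10528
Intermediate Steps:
a(J) = 1 (a(J) = (4 - 3)*(-5 + 6) = 1*1 = 1)
-94*(111 + a(A(-2, -5))) = -94*(111 + 1) = -94*112 = -10528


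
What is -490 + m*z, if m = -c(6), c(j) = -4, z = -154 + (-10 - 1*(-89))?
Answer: -790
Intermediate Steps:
z = -75 (z = -154 + (-10 + 89) = -154 + 79 = -75)
m = 4 (m = -1*(-4) = 4)
-490 + m*z = -490 + 4*(-75) = -490 - 300 = -790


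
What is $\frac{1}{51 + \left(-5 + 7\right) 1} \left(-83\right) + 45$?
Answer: $\frac{2302}{53} \approx 43.434$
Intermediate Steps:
$\frac{1}{51 + \left(-5 + 7\right) 1} \left(-83\right) + 45 = \frac{1}{51 + 2 \cdot 1} \left(-83\right) + 45 = \frac{1}{51 + 2} \left(-83\right) + 45 = \frac{1}{53} \left(-83\right) + 45 = - \frac{83}{53} + 45 = \frac{2302}{53}$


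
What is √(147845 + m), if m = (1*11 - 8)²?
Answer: √147854 ≈ 384.52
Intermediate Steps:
m = 9 (m = (11 - 8)² = 3² = 9)
√(147845 + m) = √(147845 + 9) = √147854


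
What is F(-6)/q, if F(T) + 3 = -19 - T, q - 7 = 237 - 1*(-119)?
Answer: -16/363 ≈ -0.044077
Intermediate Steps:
q = 363 (q = 7 + (237 - 1*(-119)) = 7 + (237 + 119) = 7 + 356 = 363)
F(T) = -22 - T (F(T) = -3 + (-19 - T) = -22 - T)
F(-6)/q = (-22 - 1*(-6))/363 = (-22 + 6)*(1/363) = -16*1/363 = -16/363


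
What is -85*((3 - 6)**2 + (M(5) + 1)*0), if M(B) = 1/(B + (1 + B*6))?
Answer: -765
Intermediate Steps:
M(B) = 1/(1 + 7*B) (M(B) = 1/(B + (1 + 6*B)) = 1/(1 + 7*B))
-85*((3 - 6)**2 + (M(5) + 1)*0) = -85*((3 - 6)**2 + (1/(1 + 7*5) + 1)*0) = -85*((-3)**2 + (1/(1 + 35) + 1)*0) = -85*(9 + (1/36 + 1)*0) = -85*(9 + (37/36)*0) = -85*(9 + 0) = -85*9 = -765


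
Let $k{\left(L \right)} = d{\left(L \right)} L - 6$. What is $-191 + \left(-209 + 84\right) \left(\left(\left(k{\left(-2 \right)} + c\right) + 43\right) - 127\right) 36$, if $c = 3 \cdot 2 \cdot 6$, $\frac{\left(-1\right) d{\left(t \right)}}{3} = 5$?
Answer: $107809$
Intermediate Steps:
$d{\left(t \right)} = -15$ ($d{\left(t \right)} = \left(-3\right) 5 = -15$)
$c = 36$ ($c = 6 \cdot 6 = 36$)
$k{\left(L \right)} = -6 - 15 L$ ($k{\left(L \right)} = - 15 L - 6 = -6 - 15 L$)
$-191 + \left(-209 + 84\right) \left(\left(\left(k{\left(-2 \right)} + c\right) + 43\right) - 127\right) 36 = -191 + \left(-209 + 84\right) \left(\left(\left(\left(-6 - -30\right) + 36\right) + 43\right) - 127\right) 36 = -191 + - 125 \left(\left(\left(\left(-6 + 30\right) + 36\right) + 43\right) - 127\right) 36 = -191 + - 125 \left(\left(\left(24 + 36\right) + 43\right) - 127\right) 36 = -191 + - 125 \left(\left(60 + 43\right) - 127\right) 36 = -191 + - 125 \left(103 - 127\right) 36 = -191 + \left(-125\right) \left(-24\right) 36 = -191 + 3000 \cdot 36 = -191 + 108000 = 107809$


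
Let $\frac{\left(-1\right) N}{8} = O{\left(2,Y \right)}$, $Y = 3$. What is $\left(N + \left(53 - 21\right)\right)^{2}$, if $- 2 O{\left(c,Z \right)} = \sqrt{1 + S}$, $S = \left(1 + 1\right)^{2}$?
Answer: $1104 + 256 \sqrt{5} \approx 1676.4$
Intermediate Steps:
$S = 4$ ($S = 2^{2} = 4$)
$O{\left(c,Z \right)} = - \frac{\sqrt{5}}{2}$ ($O{\left(c,Z \right)} = - \frac{\sqrt{1 + 4}}{2} = - \frac{\sqrt{5}}{2}$)
$N = 4 \sqrt{5}$ ($N = - 8 \left(- \frac{\sqrt{5}}{2}\right) = 4 \sqrt{5} \approx 8.9443$)
$\left(N + \left(53 - 21\right)\right)^{2} = \left(4 \sqrt{5} + \left(53 - 21\right)\right)^{2} = \left(4 \sqrt{5} + 32\right)^{2} = \left(32 + 4 \sqrt{5}\right)^{2}$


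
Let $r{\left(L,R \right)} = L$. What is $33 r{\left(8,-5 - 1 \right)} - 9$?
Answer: $255$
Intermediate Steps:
$33 r{\left(8,-5 - 1 \right)} - 9 = 33 \cdot 8 - 9 = 264 - 9 = 255$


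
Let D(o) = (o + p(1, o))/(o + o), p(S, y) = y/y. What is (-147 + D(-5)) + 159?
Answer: 62/5 ≈ 12.400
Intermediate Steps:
p(S, y) = 1
D(o) = (1 + o)/(2*o) (D(o) = (o + 1)/(o + o) = (1 + o)/((2*o)) = (1 + o)*(1/(2*o)) = (1 + o)/(2*o))
(-147 + D(-5)) + 159 = (-147 + (½)*(1 - 5)/(-5)) + 159 = (-147 + (½)*(-⅕)*(-4)) + 159 = (-147 + ⅖) + 159 = -733/5 + 159 = 62/5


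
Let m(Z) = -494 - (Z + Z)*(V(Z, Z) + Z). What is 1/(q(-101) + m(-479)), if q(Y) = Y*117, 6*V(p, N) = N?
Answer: -3/1643020 ≈ -1.8259e-6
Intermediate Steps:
V(p, N) = N/6
q(Y) = 117*Y
m(Z) = -494 - 7*Z²/3 (m(Z) = -494 - (Z + Z)*(Z/6 + Z) = -494 - 2*Z*7*Z/6 = -494 - 7*Z²/3)
1/(q(-101) + m(-479)) = 1/(117*(-101) + (-494 - 7/3*(-479)²)) = 1/(-11817 + (-494 - 7/3*229441)) = 1/(-11817 + (-494 - 1606087/3)) = 1/(-11817 - 1607569/3) = 1/(-1643020/3) = -3/1643020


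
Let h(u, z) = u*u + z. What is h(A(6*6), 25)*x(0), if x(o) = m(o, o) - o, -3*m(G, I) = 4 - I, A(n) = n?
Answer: -5284/3 ≈ -1761.3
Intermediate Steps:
m(G, I) = -4/3 + I/3 (m(G, I) = -(4 - I)/3 = -4/3 + I/3)
h(u, z) = z + u**2 (h(u, z) = u**2 + z = z + u**2)
x(o) = -4/3 - 2*o/3 (x(o) = (-4/3 + o/3) - o = -4/3 - 2*o/3)
h(A(6*6), 25)*x(0) = (25 + (6*6)**2)*(-4/3 - 2/3*0) = (25 + 36**2)*(-4/3 + 0) = (25 + 1296)*(-4/3) = 1321*(-4/3) = -5284/3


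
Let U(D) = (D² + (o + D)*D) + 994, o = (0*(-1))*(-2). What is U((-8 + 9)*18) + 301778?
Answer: 303420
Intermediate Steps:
o = 0 (o = 0*(-2) = 0)
U(D) = 994 + 2*D² (U(D) = (D² + (0 + D)*D) + 994 = (D² + D*D) + 994 = (D² + D²) + 994 = 2*D² + 994 = 994 + 2*D²)
U((-8 + 9)*18) + 301778 = (994 + 2*((-8 + 9)*18)²) + 301778 = (994 + 2*(1*18)²) + 301778 = (994 + 2*18²) + 301778 = (994 + 2*324) + 301778 = (994 + 648) + 301778 = 1642 + 301778 = 303420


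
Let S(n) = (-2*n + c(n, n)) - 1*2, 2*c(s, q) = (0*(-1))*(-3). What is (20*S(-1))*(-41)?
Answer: 0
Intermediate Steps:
c(s, q) = 0 (c(s, q) = ((0*(-1))*(-3))/2 = (0*(-3))/2 = (½)*0 = 0)
S(n) = -2 - 2*n (S(n) = (-2*n + 0) - 1*2 = -2*n - 2 = -2 - 2*n)
(20*S(-1))*(-41) = (20*(-2 - 2*(-1)))*(-41) = (20*(-2 + 2))*(-41) = (20*0)*(-41) = 0*(-41) = 0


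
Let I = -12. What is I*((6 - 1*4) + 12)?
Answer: -168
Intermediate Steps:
I*((6 - 1*4) + 12) = -12*((6 - 1*4) + 12) = -12*((6 - 4) + 12) = -12*(2 + 12) = -12*14 = -168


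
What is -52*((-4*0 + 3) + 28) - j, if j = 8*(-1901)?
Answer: 13596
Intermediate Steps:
j = -15208
-52*((-4*0 + 3) + 28) - j = -52*((-4*0 + 3) + 28) - 1*(-15208) = -52*((0 + 3) + 28) + 15208 = -52*(3 + 28) + 15208 = -52*31 + 15208 = -1612 + 15208 = 13596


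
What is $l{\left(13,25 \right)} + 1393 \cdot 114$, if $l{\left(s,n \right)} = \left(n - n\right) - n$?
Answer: $158777$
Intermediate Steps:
$l{\left(s,n \right)} = - n$ ($l{\left(s,n \right)} = 0 - n = - n$)
$l{\left(13,25 \right)} + 1393 \cdot 114 = \left(-1\right) 25 + 1393 \cdot 114 = -25 + 158802 = 158777$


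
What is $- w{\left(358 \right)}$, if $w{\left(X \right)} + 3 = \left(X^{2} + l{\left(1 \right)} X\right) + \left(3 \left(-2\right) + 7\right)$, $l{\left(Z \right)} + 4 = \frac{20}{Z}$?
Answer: $-133890$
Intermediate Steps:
$l{\left(Z \right)} = -4 + \frac{20}{Z}$
$w{\left(X \right)} = -2 + X^{2} + 16 X$ ($w{\left(X \right)} = -3 + \left(\left(X^{2} + \left(-4 + \frac{20}{1}\right) X\right) + \left(3 \left(-2\right) + 7\right)\right) = -3 + \left(\left(X^{2} + \left(-4 + 20 \cdot 1\right) X\right) + \left(-6 + 7\right)\right) = -3 + \left(\left(X^{2} + \left(-4 + 20\right) X\right) + 1\right) = -3 + \left(\left(X^{2} + 16 X\right) + 1\right) = -3 + \left(1 + X^{2} + 16 X\right) = -2 + X^{2} + 16 X$)
$- w{\left(358 \right)} = - (-2 + 358^{2} + 16 \cdot 358) = - (-2 + 128164 + 5728) = \left(-1\right) 133890 = -133890$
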